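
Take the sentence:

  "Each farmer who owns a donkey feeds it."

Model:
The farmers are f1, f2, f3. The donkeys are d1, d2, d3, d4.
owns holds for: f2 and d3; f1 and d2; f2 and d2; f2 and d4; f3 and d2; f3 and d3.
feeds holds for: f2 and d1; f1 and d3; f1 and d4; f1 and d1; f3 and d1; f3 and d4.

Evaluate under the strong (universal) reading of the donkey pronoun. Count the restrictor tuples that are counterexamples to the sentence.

6

"it" takes "a donkey" as antecedent — a donkey pronoun bound across the clause boundary.
Strong reading: for every (f,d) with owns(f,d), feeds(f,d).
Restrictor pairs: (f1,d2) ✗  (f2,d2) ✗  (f2,d3) ✗  (f2,d4) ✗  (f3,d2) ✗  (f3,d3) ✗
Counterexamples (restrictor pairs failing the scope): 6.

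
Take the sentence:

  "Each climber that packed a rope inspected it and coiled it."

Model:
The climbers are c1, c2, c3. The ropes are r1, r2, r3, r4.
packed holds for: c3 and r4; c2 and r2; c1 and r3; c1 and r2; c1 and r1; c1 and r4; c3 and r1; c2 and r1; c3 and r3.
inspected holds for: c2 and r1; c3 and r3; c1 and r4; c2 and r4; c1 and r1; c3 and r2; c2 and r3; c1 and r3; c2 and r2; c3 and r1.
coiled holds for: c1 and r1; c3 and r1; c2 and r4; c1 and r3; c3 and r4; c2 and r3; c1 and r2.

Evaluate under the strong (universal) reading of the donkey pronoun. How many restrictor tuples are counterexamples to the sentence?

6

"it" takes "a rope" as antecedent — a donkey pronoun bound across the clause boundary.
Strong reading: for every (c,r) with packed(c,r), inspected(c,r) ∧ coiled(c,r).
Restrictor pairs: (c1,r1) ✓  (c1,r2) ✗  (c1,r3) ✓  (c1,r4) ✗  (c2,r1) ✗  (c2,r2) ✗  (c3,r1) ✓  (c3,r3) ✗  (c3,r4) ✗
Counterexamples (restrictor pairs failing the scope): 6.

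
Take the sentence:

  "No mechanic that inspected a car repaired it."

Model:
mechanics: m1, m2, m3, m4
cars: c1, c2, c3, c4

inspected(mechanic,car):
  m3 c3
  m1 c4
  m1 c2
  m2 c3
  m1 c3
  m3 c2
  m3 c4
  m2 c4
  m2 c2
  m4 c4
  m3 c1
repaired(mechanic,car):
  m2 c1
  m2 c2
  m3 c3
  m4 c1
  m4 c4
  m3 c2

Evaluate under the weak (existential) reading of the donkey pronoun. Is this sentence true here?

False

"it" takes "a car" as antecedent — a donkey pronoun bound across the clause boundary.
Truth condition: for no (m,c) with inspected(m,c) does repaired(m,c) hold.
Restrictor pairs — does the scope hold? (m1,c2):fails  (m1,c3):fails  (m1,c4):fails  (m2,c2):holds  (m2,c3):fails  (m2,c4):fails  (m3,c1):fails  (m3,c2):holds  (m3,c3):holds  (m3,c4):fails  (m4,c4):holds
Scope holds for 4 pair(s), so the sentence is false.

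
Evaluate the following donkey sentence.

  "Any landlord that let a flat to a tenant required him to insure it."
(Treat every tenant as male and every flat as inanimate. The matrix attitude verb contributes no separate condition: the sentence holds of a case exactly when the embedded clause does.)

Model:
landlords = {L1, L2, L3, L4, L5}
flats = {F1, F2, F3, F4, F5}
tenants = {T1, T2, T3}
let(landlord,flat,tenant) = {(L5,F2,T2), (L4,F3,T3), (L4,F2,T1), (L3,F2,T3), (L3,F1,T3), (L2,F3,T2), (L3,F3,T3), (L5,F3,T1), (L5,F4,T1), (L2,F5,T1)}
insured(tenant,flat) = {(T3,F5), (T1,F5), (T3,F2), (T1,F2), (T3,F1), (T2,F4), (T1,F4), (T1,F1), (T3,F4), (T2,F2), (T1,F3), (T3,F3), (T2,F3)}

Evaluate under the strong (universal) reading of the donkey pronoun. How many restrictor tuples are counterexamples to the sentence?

0

"him" takes "a tenant" as antecedent and "it" takes "a flat"; both are donkey pronouns co-varying with the restrictor.
Strong reading: for every (l,f,t) with let(l,f,t), insured(t,f).
Restrictor triples: (L2,F3,T2)→insured(T2,F3) ✓  (L2,F5,T1)→insured(T1,F5) ✓  (L3,F1,T3)→insured(T3,F1) ✓  (L3,F2,T3)→insured(T3,F2) ✓  (L3,F3,T3)→insured(T3,F3) ✓  (L4,F2,T1)→insured(T1,F2) ✓  (L4,F3,T3)→insured(T3,F3) ✓  (L5,F2,T2)→insured(T2,F2) ✓  (L5,F3,T1)→insured(T1,F3) ✓  (L5,F4,T1)→insured(T1,F4) ✓
Counterexamples (restrictor triples failing the scope): 0.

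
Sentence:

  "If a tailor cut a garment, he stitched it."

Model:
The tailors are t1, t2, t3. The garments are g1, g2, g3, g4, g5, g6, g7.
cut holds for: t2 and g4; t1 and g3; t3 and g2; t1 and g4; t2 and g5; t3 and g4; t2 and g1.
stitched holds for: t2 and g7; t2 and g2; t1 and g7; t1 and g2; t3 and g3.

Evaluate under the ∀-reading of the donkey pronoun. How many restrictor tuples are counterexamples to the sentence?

7

"it" takes "a garment" as antecedent — a donkey pronoun bound across the clause boundary.
Strong reading: for every (t,g) with cut(t,g), stitched(t,g).
Restrictor pairs: (t1,g3) ✗  (t1,g4) ✗  (t2,g1) ✗  (t2,g4) ✗  (t2,g5) ✗  (t3,g2) ✗  (t3,g4) ✗
Counterexamples (restrictor pairs failing the scope): 7.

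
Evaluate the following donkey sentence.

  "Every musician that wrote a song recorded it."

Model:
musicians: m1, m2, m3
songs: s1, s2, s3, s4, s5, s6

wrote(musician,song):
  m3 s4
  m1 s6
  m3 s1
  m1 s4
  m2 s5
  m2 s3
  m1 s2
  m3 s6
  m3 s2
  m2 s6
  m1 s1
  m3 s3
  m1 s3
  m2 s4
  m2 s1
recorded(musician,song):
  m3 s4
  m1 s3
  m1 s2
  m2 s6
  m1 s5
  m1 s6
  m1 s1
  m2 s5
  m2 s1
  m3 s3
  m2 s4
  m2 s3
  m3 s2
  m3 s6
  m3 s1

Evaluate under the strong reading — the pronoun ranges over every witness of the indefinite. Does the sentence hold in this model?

"it" takes "a song" as antecedent — a donkey pronoun bound across the clause boundary.
Strong reading: for every (m,s) with wrote(m,s), recorded(m,s).
Restrictor pairs: (m1,s1) ✓  (m1,s2) ✓  (m1,s3) ✓  (m1,s4) ✗  (m1,s6) ✓  (m2,s1) ✓  (m2,s3) ✓  (m2,s4) ✓  (m2,s5) ✓  (m2,s6) ✓  (m3,s1) ✓  (m3,s2) ✓  (m3,s3) ✓  (m3,s4) ✓  (m3,s6) ✓
Counterexample: (m1,s4) is in wrote but fails the scope.

False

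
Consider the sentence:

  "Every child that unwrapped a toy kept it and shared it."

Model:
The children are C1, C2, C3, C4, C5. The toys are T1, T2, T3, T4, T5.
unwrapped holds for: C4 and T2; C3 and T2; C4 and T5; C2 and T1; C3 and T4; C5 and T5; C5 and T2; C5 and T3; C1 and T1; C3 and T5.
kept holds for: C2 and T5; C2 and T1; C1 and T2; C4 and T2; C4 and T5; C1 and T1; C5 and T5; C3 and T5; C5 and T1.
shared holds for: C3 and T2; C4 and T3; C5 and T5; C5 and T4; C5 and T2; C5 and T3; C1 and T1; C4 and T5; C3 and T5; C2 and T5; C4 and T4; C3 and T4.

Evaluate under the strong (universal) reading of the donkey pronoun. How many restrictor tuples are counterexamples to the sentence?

6

"it" takes "a toy" as antecedent — a donkey pronoun bound across the clause boundary.
Strong reading: for every (c,t) with unwrapped(c,t), kept(c,t) ∧ shared(c,t).
Restrictor pairs: (C1,T1) ✓  (C2,T1) ✗  (C3,T2) ✗  (C3,T4) ✗  (C3,T5) ✓  (C4,T2) ✗  (C4,T5) ✓  (C5,T2) ✗  (C5,T3) ✗  (C5,T5) ✓
Counterexamples (restrictor pairs failing the scope): 6.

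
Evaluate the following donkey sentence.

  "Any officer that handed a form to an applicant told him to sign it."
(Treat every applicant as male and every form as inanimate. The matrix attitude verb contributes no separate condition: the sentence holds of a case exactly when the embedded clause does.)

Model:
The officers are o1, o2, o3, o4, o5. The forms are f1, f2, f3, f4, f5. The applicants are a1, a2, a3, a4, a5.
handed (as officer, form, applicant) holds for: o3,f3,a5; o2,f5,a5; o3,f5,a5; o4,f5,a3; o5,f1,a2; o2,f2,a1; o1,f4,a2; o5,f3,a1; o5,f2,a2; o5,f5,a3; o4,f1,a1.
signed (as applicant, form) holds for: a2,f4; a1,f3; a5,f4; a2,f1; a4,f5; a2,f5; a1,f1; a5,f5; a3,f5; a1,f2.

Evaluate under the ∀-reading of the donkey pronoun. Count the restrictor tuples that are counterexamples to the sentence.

2

"him" takes "an applicant" as antecedent and "it" takes "a form"; both are donkey pronouns co-varying with the restrictor.
Strong reading: for every (o,f,a) with handed(o,f,a), signed(a,f).
Restrictor triples: (o1,f4,a2)→signed(a2,f4) ✓  (o2,f2,a1)→signed(a1,f2) ✓  (o2,f5,a5)→signed(a5,f5) ✓  (o3,f3,a5)→signed(a5,f3) ✗  (o3,f5,a5)→signed(a5,f5) ✓  (o4,f1,a1)→signed(a1,f1) ✓  (o4,f5,a3)→signed(a3,f5) ✓  (o5,f1,a2)→signed(a2,f1) ✓  (o5,f2,a2)→signed(a2,f2) ✗  (o5,f3,a1)→signed(a1,f3) ✓  (o5,f5,a3)→signed(a3,f5) ✓
Counterexamples (restrictor triples failing the scope): 2.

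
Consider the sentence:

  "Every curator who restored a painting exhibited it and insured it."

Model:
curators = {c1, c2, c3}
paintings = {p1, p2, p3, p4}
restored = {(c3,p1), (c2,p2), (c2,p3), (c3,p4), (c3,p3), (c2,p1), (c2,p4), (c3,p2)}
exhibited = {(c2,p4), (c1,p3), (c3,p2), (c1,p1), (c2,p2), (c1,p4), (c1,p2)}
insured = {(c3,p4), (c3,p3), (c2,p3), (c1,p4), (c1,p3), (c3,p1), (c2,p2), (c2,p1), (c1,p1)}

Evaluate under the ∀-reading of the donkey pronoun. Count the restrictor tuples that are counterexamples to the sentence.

"it" takes "a painting" as antecedent — a donkey pronoun bound across the clause boundary.
Strong reading: for every (c,p) with restored(c,p), exhibited(c,p) ∧ insured(c,p).
Restrictor pairs: (c2,p1) ✗  (c2,p2) ✓  (c2,p3) ✗  (c2,p4) ✗  (c3,p1) ✗  (c3,p2) ✗  (c3,p3) ✗  (c3,p4) ✗
Counterexamples (restrictor pairs failing the scope): 7.

7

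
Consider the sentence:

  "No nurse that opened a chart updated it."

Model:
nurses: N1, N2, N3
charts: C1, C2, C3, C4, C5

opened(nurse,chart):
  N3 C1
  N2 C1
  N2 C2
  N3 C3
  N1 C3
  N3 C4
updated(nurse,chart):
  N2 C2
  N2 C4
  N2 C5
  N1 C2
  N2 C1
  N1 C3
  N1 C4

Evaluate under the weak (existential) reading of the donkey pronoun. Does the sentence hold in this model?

False

"it" takes "a chart" as antecedent — a donkey pronoun bound across the clause boundary.
Truth condition: for no (n,c) with opened(n,c) does updated(n,c) hold.
Restrictor pairs — does the scope hold? (N1,C3):holds  (N2,C1):holds  (N2,C2):holds  (N3,C1):fails  (N3,C3):fails  (N3,C4):fails
Scope holds for 3 pair(s), so the sentence is false.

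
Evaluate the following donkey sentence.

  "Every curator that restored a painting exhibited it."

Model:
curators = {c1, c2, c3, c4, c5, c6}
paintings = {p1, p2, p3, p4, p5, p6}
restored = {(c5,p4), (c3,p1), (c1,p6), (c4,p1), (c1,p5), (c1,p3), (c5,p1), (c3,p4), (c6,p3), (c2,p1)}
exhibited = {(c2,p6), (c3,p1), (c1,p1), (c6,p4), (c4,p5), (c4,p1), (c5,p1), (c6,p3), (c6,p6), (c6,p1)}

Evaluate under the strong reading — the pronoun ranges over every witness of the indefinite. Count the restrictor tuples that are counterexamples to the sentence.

"it" takes "a painting" as antecedent — a donkey pronoun bound across the clause boundary.
Strong reading: for every (c,p) with restored(c,p), exhibited(c,p).
Restrictor pairs: (c1,p3) ✗  (c1,p5) ✗  (c1,p6) ✗  (c2,p1) ✗  (c3,p1) ✓  (c3,p4) ✗  (c4,p1) ✓  (c5,p1) ✓  (c5,p4) ✗  (c6,p3) ✓
Counterexamples (restrictor pairs failing the scope): 6.

6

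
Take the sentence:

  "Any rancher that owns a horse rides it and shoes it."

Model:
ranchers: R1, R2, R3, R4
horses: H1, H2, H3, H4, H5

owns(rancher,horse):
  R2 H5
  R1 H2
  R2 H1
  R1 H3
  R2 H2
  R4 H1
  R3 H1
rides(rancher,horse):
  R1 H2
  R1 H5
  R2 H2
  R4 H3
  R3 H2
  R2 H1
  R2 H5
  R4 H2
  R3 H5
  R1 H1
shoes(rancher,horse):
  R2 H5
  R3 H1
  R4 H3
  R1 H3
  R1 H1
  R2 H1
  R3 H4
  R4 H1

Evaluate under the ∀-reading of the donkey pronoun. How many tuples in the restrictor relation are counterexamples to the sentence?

"it" takes "a horse" as antecedent — a donkey pronoun bound across the clause boundary.
Strong reading: for every (r,h) with owns(r,h), rides(r,h) ∧ shoes(r,h).
Restrictor pairs: (R1,H2) ✗  (R1,H3) ✗  (R2,H1) ✓  (R2,H2) ✗  (R2,H5) ✓  (R3,H1) ✗  (R4,H1) ✗
Counterexamples (restrictor pairs failing the scope): 5.

5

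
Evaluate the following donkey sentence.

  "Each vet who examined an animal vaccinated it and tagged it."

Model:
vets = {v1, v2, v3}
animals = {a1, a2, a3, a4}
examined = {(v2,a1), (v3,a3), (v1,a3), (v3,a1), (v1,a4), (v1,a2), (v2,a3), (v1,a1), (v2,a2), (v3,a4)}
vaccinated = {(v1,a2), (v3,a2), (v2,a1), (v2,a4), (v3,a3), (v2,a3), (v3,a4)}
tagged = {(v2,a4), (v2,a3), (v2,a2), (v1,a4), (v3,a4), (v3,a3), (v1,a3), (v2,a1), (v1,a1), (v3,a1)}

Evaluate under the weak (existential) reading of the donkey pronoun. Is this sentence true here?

False

"it" takes "an animal" as antecedent — a donkey pronoun bound across the clause boundary.
Weak reading: every vet v with some examined-animal has at least one examined-animal a such that vaccinated(v,a) ∧ tagged(v,a).
Per vet: v1:✗  v2:✓  v3:✓
v1 has no witness among its examined-animals.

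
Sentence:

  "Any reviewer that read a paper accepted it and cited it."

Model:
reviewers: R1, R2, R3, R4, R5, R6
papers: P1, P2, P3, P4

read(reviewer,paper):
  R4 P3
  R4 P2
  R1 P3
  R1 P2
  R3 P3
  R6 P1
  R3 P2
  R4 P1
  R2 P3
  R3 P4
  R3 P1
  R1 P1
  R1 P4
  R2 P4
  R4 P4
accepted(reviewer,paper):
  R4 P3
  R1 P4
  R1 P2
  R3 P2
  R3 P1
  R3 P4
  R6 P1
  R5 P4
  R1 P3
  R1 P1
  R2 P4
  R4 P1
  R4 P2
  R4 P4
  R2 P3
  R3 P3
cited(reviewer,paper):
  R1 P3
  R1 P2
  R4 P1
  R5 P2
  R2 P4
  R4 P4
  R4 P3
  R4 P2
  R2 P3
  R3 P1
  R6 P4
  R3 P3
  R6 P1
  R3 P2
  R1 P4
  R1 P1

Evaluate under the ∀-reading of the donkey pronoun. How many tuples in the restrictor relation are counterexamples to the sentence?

"it" takes "a paper" as antecedent — a donkey pronoun bound across the clause boundary.
Strong reading: for every (r,p) with read(r,p), accepted(r,p) ∧ cited(r,p).
Restrictor pairs: (R1,P1) ✓  (R1,P2) ✓  (R1,P3) ✓  (R1,P4) ✓  (R2,P3) ✓  (R2,P4) ✓  (R3,P1) ✓  (R3,P2) ✓  (R3,P3) ✓  (R3,P4) ✗  (R4,P1) ✓  (R4,P2) ✓  (R4,P3) ✓  (R4,P4) ✓  (R6,P1) ✓
Counterexamples (restrictor pairs failing the scope): 1.

1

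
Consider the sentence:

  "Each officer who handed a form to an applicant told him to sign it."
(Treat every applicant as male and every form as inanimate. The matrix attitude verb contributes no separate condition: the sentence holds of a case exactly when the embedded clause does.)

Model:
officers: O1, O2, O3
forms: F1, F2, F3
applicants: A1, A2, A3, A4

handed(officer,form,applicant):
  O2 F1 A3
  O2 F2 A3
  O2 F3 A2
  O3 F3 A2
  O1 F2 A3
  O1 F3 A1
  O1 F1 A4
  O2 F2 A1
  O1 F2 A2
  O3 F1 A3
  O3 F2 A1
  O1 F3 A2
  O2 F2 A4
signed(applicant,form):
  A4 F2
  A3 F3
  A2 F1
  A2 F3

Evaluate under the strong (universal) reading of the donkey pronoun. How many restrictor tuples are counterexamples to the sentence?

9

"him" takes "an applicant" as antecedent and "it" takes "a form"; both are donkey pronouns co-varying with the restrictor.
Strong reading: for every (o,f,a) with handed(o,f,a), signed(a,f).
Restrictor triples: (O1,F1,A4)→signed(A4,F1) ✗  (O1,F2,A2)→signed(A2,F2) ✗  (O1,F2,A3)→signed(A3,F2) ✗  (O1,F3,A1)→signed(A1,F3) ✗  (O1,F3,A2)→signed(A2,F3) ✓  (O2,F1,A3)→signed(A3,F1) ✗  (O2,F2,A1)→signed(A1,F2) ✗  (O2,F2,A3)→signed(A3,F2) ✗  (O2,F2,A4)→signed(A4,F2) ✓  (O2,F3,A2)→signed(A2,F3) ✓  (O3,F1,A3)→signed(A3,F1) ✗  (O3,F2,A1)→signed(A1,F2) ✗  (O3,F3,A2)→signed(A2,F3) ✓
Counterexamples (restrictor triples failing the scope): 9.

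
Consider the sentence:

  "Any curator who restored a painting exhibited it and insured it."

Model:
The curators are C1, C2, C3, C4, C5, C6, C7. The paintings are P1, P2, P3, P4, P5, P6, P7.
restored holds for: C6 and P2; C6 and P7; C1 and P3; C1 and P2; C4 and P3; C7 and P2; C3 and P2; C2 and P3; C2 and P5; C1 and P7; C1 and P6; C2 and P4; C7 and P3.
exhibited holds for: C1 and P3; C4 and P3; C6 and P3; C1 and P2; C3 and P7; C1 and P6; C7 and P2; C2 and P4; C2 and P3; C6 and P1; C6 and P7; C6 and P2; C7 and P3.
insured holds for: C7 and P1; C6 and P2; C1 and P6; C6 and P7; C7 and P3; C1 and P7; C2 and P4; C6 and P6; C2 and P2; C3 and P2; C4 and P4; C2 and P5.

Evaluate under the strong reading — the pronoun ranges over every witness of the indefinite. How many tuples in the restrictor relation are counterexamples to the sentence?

8

"it" takes "a painting" as antecedent — a donkey pronoun bound across the clause boundary.
Strong reading: for every (c,p) with restored(c,p), exhibited(c,p) ∧ insured(c,p).
Restrictor pairs: (C1,P2) ✗  (C1,P3) ✗  (C1,P6) ✓  (C1,P7) ✗  (C2,P3) ✗  (C2,P4) ✓  (C2,P5) ✗  (C3,P2) ✗  (C4,P3) ✗  (C6,P2) ✓  (C6,P7) ✓  (C7,P2) ✗  (C7,P3) ✓
Counterexamples (restrictor pairs failing the scope): 8.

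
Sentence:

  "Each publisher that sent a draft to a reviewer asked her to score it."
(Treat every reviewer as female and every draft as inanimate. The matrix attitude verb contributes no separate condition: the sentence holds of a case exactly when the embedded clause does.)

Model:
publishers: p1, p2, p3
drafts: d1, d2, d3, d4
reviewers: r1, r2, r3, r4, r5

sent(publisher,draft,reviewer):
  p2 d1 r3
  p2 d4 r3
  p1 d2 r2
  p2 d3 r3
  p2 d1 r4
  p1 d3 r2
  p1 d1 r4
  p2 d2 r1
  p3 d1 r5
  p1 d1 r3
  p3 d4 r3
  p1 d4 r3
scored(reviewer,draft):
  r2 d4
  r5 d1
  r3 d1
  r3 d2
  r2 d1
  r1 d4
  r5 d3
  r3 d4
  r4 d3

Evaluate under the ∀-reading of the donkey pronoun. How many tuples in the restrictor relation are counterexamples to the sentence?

6

"her" takes "a reviewer" as antecedent and "it" takes "a draft"; both are donkey pronouns co-varying with the restrictor.
Strong reading: for every (p,d,r) with sent(p,d,r), scored(r,d).
Restrictor triples: (p1,d1,r3)→scored(r3,d1) ✓  (p1,d1,r4)→scored(r4,d1) ✗  (p1,d2,r2)→scored(r2,d2) ✗  (p1,d3,r2)→scored(r2,d3) ✗  (p1,d4,r3)→scored(r3,d4) ✓  (p2,d1,r3)→scored(r3,d1) ✓  (p2,d1,r4)→scored(r4,d1) ✗  (p2,d2,r1)→scored(r1,d2) ✗  (p2,d3,r3)→scored(r3,d3) ✗  (p2,d4,r3)→scored(r3,d4) ✓  (p3,d1,r5)→scored(r5,d1) ✓  (p3,d4,r3)→scored(r3,d4) ✓
Counterexamples (restrictor triples failing the scope): 6.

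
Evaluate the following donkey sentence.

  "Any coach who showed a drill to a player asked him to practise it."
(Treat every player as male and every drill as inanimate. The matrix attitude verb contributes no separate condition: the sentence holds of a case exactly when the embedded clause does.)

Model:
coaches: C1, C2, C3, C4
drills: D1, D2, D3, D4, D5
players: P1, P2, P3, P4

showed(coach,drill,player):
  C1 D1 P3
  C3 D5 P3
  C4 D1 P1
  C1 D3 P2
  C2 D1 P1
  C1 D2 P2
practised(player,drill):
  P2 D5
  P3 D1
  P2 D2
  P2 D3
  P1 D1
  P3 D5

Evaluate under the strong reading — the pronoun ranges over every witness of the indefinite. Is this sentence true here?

"him" takes "a player" as antecedent and "it" takes "a drill"; both are donkey pronouns co-varying with the restrictor.
Strong reading: for every (c,d,p) with showed(c,d,p), practised(p,d).
Restrictor triples: (C1,D1,P3)→practised(P3,D1) ✓  (C1,D2,P2)→practised(P2,D2) ✓  (C1,D3,P2)→practised(P2,D3) ✓  (C2,D1,P1)→practised(P1,D1) ✓  (C3,D5,P3)→practised(P3,D5) ✓  (C4,D1,P1)→practised(P1,D1) ✓
Every restrictor triple satisfies the scope.

True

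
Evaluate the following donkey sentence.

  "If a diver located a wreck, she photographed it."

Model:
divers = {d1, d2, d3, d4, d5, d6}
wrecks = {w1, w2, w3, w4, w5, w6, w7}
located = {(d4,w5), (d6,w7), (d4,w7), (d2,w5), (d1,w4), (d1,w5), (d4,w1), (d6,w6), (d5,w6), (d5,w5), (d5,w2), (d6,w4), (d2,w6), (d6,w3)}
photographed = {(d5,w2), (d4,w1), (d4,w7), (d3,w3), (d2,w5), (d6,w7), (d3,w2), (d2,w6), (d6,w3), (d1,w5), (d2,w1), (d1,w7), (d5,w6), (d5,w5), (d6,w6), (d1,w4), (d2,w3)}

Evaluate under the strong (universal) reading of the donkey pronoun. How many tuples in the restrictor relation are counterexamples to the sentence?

2

"it" takes "a wreck" as antecedent — a donkey pronoun bound across the clause boundary.
Strong reading: for every (d,w) with located(d,w), photographed(d,w).
Restrictor pairs: (d1,w4) ✓  (d1,w5) ✓  (d2,w5) ✓  (d2,w6) ✓  (d4,w1) ✓  (d4,w5) ✗  (d4,w7) ✓  (d5,w2) ✓  (d5,w5) ✓  (d5,w6) ✓  (d6,w3) ✓  (d6,w4) ✗  (d6,w6) ✓  (d6,w7) ✓
Counterexamples (restrictor pairs failing the scope): 2.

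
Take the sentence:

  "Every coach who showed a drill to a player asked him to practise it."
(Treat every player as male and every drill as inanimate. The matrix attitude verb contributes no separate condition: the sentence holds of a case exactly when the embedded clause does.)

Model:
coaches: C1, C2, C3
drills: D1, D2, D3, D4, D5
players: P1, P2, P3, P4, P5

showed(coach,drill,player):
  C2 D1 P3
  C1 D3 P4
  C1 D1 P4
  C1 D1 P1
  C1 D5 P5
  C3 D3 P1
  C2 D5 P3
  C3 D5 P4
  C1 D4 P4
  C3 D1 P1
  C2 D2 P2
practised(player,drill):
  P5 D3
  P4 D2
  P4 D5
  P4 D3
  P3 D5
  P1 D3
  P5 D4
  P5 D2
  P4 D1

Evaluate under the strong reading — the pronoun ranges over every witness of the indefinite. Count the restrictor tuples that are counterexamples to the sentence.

6

"him" takes "a player" as antecedent and "it" takes "a drill"; both are donkey pronouns co-varying with the restrictor.
Strong reading: for every (c,d,p) with showed(c,d,p), practised(p,d).
Restrictor triples: (C1,D1,P1)→practised(P1,D1) ✗  (C1,D1,P4)→practised(P4,D1) ✓  (C1,D3,P4)→practised(P4,D3) ✓  (C1,D4,P4)→practised(P4,D4) ✗  (C1,D5,P5)→practised(P5,D5) ✗  (C2,D1,P3)→practised(P3,D1) ✗  (C2,D2,P2)→practised(P2,D2) ✗  (C2,D5,P3)→practised(P3,D5) ✓  (C3,D1,P1)→practised(P1,D1) ✗  (C3,D3,P1)→practised(P1,D3) ✓  (C3,D5,P4)→practised(P4,D5) ✓
Counterexamples (restrictor triples failing the scope): 6.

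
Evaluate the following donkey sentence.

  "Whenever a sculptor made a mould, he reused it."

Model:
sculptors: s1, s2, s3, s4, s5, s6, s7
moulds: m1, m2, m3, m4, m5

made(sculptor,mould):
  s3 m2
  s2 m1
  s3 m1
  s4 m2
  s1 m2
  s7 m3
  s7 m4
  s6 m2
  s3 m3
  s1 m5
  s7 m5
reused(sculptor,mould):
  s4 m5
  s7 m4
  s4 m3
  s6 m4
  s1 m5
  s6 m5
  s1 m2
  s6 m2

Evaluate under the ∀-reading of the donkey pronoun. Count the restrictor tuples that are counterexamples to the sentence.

"it" takes "a mould" as antecedent — a donkey pronoun bound across the clause boundary.
Strong reading: for every (s,m) with made(s,m), reused(s,m).
Restrictor pairs: (s1,m2) ✓  (s1,m5) ✓  (s2,m1) ✗  (s3,m1) ✗  (s3,m2) ✗  (s3,m3) ✗  (s4,m2) ✗  (s6,m2) ✓  (s7,m3) ✗  (s7,m4) ✓  (s7,m5) ✗
Counterexamples (restrictor pairs failing the scope): 7.

7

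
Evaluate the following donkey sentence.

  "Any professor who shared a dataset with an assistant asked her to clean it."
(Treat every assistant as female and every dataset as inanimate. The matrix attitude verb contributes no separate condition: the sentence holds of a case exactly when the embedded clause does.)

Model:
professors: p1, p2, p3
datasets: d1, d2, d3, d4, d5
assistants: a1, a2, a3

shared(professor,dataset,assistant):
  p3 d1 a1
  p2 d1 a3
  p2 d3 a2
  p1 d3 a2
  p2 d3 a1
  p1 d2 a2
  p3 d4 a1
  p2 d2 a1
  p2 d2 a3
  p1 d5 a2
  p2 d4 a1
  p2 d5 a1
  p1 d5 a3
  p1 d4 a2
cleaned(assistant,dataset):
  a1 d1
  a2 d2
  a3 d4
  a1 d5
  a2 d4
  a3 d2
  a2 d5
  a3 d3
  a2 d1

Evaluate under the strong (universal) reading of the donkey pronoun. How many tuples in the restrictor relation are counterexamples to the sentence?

8

"her" takes "an assistant" as antecedent and "it" takes "a dataset"; both are donkey pronouns co-varying with the restrictor.
Strong reading: for every (p,d,a) with shared(p,d,a), cleaned(a,d).
Restrictor triples: (p1,d2,a2)→cleaned(a2,d2) ✓  (p1,d3,a2)→cleaned(a2,d3) ✗  (p1,d4,a2)→cleaned(a2,d4) ✓  (p1,d5,a2)→cleaned(a2,d5) ✓  (p1,d5,a3)→cleaned(a3,d5) ✗  (p2,d1,a3)→cleaned(a3,d1) ✗  (p2,d2,a1)→cleaned(a1,d2) ✗  (p2,d2,a3)→cleaned(a3,d2) ✓  (p2,d3,a1)→cleaned(a1,d3) ✗  (p2,d3,a2)→cleaned(a2,d3) ✗  (p2,d4,a1)→cleaned(a1,d4) ✗  (p2,d5,a1)→cleaned(a1,d5) ✓  (p3,d1,a1)→cleaned(a1,d1) ✓  (p3,d4,a1)→cleaned(a1,d4) ✗
Counterexamples (restrictor triples failing the scope): 8.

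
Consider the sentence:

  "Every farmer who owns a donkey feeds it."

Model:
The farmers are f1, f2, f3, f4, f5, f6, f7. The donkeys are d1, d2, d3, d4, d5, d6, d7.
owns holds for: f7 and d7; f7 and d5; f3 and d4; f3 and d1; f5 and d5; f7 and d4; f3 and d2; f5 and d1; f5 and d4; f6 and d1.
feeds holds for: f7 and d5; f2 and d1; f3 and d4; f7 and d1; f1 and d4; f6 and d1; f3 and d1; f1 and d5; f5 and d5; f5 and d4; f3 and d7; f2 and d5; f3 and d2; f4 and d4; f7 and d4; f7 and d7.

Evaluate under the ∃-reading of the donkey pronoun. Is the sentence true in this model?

"it" takes "a donkey" as antecedent — a donkey pronoun bound across the clause boundary.
Weak reading: every farmer f with some owns-donkey has at least one owns-donkey d such that feeds(f,d).
Per farmer: f3:✓  f5:✓  f6:✓  f7:✓
Every farmer in the restrictor has a witness.

True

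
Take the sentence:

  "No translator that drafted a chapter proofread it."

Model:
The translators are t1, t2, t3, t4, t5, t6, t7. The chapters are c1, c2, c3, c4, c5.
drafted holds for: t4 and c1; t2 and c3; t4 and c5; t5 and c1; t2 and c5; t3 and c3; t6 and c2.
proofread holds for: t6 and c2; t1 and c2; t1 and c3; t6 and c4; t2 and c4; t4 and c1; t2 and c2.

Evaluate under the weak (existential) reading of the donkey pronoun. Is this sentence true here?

"it" takes "a chapter" as antecedent — a donkey pronoun bound across the clause boundary.
Truth condition: for no (t,c) with drafted(t,c) does proofread(t,c) hold.
Restrictor pairs — does the scope hold? (t2,c3):fails  (t2,c5):fails  (t3,c3):fails  (t4,c1):holds  (t4,c5):fails  (t5,c1):fails  (t6,c2):holds
Scope holds for 2 pair(s), so the sentence is false.

False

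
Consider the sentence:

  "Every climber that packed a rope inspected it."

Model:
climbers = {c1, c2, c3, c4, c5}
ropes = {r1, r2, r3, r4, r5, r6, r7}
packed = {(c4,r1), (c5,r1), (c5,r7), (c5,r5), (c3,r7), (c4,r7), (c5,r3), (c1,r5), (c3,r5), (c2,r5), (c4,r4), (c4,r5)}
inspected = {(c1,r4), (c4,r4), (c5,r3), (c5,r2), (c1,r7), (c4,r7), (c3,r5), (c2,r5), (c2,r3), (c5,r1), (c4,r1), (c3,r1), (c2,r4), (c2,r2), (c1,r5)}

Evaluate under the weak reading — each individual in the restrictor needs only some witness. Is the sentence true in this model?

"it" takes "a rope" as antecedent — a donkey pronoun bound across the clause boundary.
Weak reading: every climber c with some packed-rope has at least one packed-rope r such that inspected(c,r).
Per climber: c1:✓  c2:✓  c3:✓  c4:✓  c5:✓
Every climber in the restrictor has a witness.

True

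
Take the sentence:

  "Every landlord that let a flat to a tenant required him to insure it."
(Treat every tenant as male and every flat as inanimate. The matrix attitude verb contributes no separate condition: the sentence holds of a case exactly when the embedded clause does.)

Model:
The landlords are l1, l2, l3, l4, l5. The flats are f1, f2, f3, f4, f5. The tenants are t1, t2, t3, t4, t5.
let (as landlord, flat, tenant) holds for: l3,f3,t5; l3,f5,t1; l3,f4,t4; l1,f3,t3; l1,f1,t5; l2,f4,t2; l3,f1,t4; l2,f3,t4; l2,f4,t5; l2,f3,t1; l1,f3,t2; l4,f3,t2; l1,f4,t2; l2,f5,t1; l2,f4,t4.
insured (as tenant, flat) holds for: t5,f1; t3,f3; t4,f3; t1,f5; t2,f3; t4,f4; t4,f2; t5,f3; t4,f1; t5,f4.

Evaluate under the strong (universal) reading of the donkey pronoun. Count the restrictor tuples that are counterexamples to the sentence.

3

"him" takes "a tenant" as antecedent and "it" takes "a flat"; both are donkey pronouns co-varying with the restrictor.
Strong reading: for every (l,f,t) with let(l,f,t), insured(t,f).
Restrictor triples: (l1,f1,t5)→insured(t5,f1) ✓  (l1,f3,t2)→insured(t2,f3) ✓  (l1,f3,t3)→insured(t3,f3) ✓  (l1,f4,t2)→insured(t2,f4) ✗  (l2,f3,t1)→insured(t1,f3) ✗  (l2,f3,t4)→insured(t4,f3) ✓  (l2,f4,t2)→insured(t2,f4) ✗  (l2,f4,t4)→insured(t4,f4) ✓  (l2,f4,t5)→insured(t5,f4) ✓  (l2,f5,t1)→insured(t1,f5) ✓  (l3,f1,t4)→insured(t4,f1) ✓  (l3,f3,t5)→insured(t5,f3) ✓  (l3,f4,t4)→insured(t4,f4) ✓  (l3,f5,t1)→insured(t1,f5) ✓  (l4,f3,t2)→insured(t2,f3) ✓
Counterexamples (restrictor triples failing the scope): 3.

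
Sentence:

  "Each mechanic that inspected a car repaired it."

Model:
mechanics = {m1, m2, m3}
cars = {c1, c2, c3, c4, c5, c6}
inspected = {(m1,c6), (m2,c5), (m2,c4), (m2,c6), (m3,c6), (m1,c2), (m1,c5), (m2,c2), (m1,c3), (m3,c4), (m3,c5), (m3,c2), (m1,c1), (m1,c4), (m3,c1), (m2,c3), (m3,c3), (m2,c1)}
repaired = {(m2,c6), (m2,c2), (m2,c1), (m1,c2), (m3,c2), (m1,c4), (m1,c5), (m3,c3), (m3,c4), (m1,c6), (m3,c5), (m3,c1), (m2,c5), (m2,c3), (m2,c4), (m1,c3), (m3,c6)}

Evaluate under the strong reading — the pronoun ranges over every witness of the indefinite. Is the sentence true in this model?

False

"it" takes "a car" as antecedent — a donkey pronoun bound across the clause boundary.
Strong reading: for every (m,c) with inspected(m,c), repaired(m,c).
Restrictor pairs: (m1,c1) ✗  (m1,c2) ✓  (m1,c3) ✓  (m1,c4) ✓  (m1,c5) ✓  (m1,c6) ✓  (m2,c1) ✓  (m2,c2) ✓  (m2,c3) ✓  (m2,c4) ✓  (m2,c5) ✓  (m2,c6) ✓  (m3,c1) ✓  (m3,c2) ✓  (m3,c3) ✓  (m3,c4) ✓  (m3,c5) ✓  (m3,c6) ✓
Counterexample: (m1,c1) is in inspected but fails the scope.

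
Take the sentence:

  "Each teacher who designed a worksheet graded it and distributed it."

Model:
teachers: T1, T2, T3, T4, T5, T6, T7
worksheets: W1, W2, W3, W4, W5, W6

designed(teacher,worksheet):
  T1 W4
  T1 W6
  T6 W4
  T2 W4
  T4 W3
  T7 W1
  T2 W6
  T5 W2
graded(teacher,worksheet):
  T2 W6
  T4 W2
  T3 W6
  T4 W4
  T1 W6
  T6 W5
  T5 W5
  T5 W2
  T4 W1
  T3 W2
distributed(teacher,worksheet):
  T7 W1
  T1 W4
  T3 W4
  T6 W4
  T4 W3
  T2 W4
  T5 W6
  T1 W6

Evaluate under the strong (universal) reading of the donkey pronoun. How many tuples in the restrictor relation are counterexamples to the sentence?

"it" takes "a worksheet" as antecedent — a donkey pronoun bound across the clause boundary.
Strong reading: for every (t,w) with designed(t,w), graded(t,w) ∧ distributed(t,w).
Restrictor pairs: (T1,W4) ✗  (T1,W6) ✓  (T2,W4) ✗  (T2,W6) ✗  (T4,W3) ✗  (T5,W2) ✗  (T6,W4) ✗  (T7,W1) ✗
Counterexamples (restrictor pairs failing the scope): 7.

7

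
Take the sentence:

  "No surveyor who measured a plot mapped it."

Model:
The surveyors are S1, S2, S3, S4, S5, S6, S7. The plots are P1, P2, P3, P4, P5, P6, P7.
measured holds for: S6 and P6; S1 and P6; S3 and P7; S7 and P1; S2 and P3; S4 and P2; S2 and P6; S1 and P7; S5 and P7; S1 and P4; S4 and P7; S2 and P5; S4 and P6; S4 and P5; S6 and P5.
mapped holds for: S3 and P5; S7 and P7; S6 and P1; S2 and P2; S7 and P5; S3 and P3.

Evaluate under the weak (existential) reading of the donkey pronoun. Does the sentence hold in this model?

True

"it" takes "a plot" as antecedent — a donkey pronoun bound across the clause boundary.
Truth condition: for no (s,p) with measured(s,p) does mapped(s,p) hold.
Restrictor pairs — does the scope hold? (S1,P4):fails  (S1,P6):fails  (S1,P7):fails  (S2,P3):fails  (S2,P5):fails  (S2,P6):fails  (S3,P7):fails  (S4,P2):fails  (S4,P5):fails  (S4,P6):fails  (S4,P7):fails  (S5,P7):fails  (S6,P5):fails  (S6,P6):fails  (S7,P1):fails
Scope holds for no restrictor pair, so the sentence is true.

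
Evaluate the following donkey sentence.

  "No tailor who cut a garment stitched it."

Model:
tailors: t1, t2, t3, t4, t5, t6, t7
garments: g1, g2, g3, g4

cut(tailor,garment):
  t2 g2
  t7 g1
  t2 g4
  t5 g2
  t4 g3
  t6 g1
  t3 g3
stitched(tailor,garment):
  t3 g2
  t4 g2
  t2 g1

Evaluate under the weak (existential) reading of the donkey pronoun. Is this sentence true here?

"it" takes "a garment" as antecedent — a donkey pronoun bound across the clause boundary.
Truth condition: for no (t,g) with cut(t,g) does stitched(t,g) hold.
Restrictor pairs — does the scope hold? (t2,g2):fails  (t2,g4):fails  (t3,g3):fails  (t4,g3):fails  (t5,g2):fails  (t6,g1):fails  (t7,g1):fails
Scope holds for no restrictor pair, so the sentence is true.

True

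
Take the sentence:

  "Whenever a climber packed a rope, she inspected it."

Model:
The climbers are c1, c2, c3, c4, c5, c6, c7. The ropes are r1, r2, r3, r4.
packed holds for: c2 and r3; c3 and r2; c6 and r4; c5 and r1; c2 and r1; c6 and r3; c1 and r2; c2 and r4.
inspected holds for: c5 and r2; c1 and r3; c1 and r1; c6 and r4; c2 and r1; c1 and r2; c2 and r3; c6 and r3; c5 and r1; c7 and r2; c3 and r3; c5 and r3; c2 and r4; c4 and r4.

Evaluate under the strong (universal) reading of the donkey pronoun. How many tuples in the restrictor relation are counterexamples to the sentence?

"it" takes "a rope" as antecedent — a donkey pronoun bound across the clause boundary.
Strong reading: for every (c,r) with packed(c,r), inspected(c,r).
Restrictor pairs: (c1,r2) ✓  (c2,r1) ✓  (c2,r3) ✓  (c2,r4) ✓  (c3,r2) ✗  (c5,r1) ✓  (c6,r3) ✓  (c6,r4) ✓
Counterexamples (restrictor pairs failing the scope): 1.

1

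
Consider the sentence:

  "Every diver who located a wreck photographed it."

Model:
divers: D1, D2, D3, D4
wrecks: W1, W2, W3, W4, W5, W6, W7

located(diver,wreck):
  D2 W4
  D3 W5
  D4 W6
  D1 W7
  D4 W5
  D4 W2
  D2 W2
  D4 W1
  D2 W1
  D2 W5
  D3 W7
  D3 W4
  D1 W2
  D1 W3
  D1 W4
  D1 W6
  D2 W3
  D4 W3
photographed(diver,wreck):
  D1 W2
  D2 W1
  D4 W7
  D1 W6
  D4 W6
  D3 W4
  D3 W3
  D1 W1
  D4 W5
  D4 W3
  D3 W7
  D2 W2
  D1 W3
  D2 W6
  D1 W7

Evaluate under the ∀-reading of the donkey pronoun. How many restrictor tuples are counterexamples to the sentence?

7

"it" takes "a wreck" as antecedent — a donkey pronoun bound across the clause boundary.
Strong reading: for every (d,w) with located(d,w), photographed(d,w).
Restrictor pairs: (D1,W2) ✓  (D1,W3) ✓  (D1,W4) ✗  (D1,W6) ✓  (D1,W7) ✓  (D2,W1) ✓  (D2,W2) ✓  (D2,W3) ✗  (D2,W4) ✗  (D2,W5) ✗  (D3,W4) ✓  (D3,W5) ✗  (D3,W7) ✓  (D4,W1) ✗  (D4,W2) ✗  (D4,W3) ✓  (D4,W5) ✓  (D4,W6) ✓
Counterexamples (restrictor pairs failing the scope): 7.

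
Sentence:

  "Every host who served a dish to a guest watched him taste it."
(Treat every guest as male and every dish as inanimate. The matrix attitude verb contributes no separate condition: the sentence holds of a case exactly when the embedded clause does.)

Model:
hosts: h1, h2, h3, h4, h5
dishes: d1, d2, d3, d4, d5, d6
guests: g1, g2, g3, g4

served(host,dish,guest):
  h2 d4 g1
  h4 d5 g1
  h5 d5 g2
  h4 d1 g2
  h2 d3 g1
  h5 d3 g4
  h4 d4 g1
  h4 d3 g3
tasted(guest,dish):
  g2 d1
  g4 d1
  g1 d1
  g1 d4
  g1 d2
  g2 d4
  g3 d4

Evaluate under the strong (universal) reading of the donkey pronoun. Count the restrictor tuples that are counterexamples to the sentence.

5

"him" takes "a guest" as antecedent and "it" takes "a dish"; both are donkey pronouns co-varying with the restrictor.
Strong reading: for every (h,d,g) with served(h,d,g), tasted(g,d).
Restrictor triples: (h2,d3,g1)→tasted(g1,d3) ✗  (h2,d4,g1)→tasted(g1,d4) ✓  (h4,d1,g2)→tasted(g2,d1) ✓  (h4,d3,g3)→tasted(g3,d3) ✗  (h4,d4,g1)→tasted(g1,d4) ✓  (h4,d5,g1)→tasted(g1,d5) ✗  (h5,d3,g4)→tasted(g4,d3) ✗  (h5,d5,g2)→tasted(g2,d5) ✗
Counterexamples (restrictor triples failing the scope): 5.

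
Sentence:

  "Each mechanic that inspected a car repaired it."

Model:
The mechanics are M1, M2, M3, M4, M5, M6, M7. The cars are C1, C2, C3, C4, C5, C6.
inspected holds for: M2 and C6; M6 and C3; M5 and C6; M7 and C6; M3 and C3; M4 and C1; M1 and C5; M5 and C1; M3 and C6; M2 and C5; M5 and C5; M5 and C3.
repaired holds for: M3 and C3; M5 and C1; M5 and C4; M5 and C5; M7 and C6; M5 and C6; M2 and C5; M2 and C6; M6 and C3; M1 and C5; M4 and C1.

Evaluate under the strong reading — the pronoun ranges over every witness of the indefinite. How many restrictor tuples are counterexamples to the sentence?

"it" takes "a car" as antecedent — a donkey pronoun bound across the clause boundary.
Strong reading: for every (m,c) with inspected(m,c), repaired(m,c).
Restrictor pairs: (M1,C5) ✓  (M2,C5) ✓  (M2,C6) ✓  (M3,C3) ✓  (M3,C6) ✗  (M4,C1) ✓  (M5,C1) ✓  (M5,C3) ✗  (M5,C5) ✓  (M5,C6) ✓  (M6,C3) ✓  (M7,C6) ✓
Counterexamples (restrictor pairs failing the scope): 2.

2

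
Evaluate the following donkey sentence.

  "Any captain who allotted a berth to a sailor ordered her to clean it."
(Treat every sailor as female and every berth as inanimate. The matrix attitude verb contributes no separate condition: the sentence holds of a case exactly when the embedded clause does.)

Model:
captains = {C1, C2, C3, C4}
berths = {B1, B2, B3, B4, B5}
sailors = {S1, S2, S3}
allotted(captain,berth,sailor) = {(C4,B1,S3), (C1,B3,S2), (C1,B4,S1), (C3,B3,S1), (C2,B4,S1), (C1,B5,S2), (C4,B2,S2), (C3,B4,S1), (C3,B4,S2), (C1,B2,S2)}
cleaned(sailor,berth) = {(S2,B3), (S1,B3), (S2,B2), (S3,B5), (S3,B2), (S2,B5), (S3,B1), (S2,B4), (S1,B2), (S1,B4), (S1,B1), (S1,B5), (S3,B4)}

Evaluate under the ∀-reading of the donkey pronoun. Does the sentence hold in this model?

True

"her" takes "a sailor" as antecedent and "it" takes "a berth"; both are donkey pronouns co-varying with the restrictor.
Strong reading: for every (c,b,s) with allotted(c,b,s), cleaned(s,b).
Restrictor triples: (C1,B2,S2)→cleaned(S2,B2) ✓  (C1,B3,S2)→cleaned(S2,B3) ✓  (C1,B4,S1)→cleaned(S1,B4) ✓  (C1,B5,S2)→cleaned(S2,B5) ✓  (C2,B4,S1)→cleaned(S1,B4) ✓  (C3,B3,S1)→cleaned(S1,B3) ✓  (C3,B4,S1)→cleaned(S1,B4) ✓  (C3,B4,S2)→cleaned(S2,B4) ✓  (C4,B1,S3)→cleaned(S3,B1) ✓  (C4,B2,S2)→cleaned(S2,B2) ✓
Every restrictor triple satisfies the scope.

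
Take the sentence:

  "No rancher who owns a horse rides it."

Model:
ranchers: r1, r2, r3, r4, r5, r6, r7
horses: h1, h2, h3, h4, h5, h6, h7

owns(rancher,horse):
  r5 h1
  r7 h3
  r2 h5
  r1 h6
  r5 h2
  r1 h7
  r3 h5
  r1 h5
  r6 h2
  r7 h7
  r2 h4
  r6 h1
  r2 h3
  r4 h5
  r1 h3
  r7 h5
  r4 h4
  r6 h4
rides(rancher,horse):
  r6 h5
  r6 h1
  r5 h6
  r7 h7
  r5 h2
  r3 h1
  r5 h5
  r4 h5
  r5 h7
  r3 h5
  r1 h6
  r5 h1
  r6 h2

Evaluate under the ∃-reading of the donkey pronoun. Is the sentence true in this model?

"it" takes "a horse" as antecedent — a donkey pronoun bound across the clause boundary.
Truth condition: for no (r,h) with owns(r,h) does rides(r,h) hold.
Restrictor pairs — does the scope hold? (r1,h3):fails  (r1,h5):fails  (r1,h6):holds  (r1,h7):fails  (r2,h3):fails  (r2,h4):fails  (r2,h5):fails  (r3,h5):holds  (r4,h4):fails  (r4,h5):holds  (r5,h1):holds  (r5,h2):holds  (r6,h1):holds  (r6,h2):holds  (r6,h4):fails  (r7,h3):fails  (r7,h5):fails  (r7,h7):holds
Scope holds for 8 pair(s), so the sentence is false.

False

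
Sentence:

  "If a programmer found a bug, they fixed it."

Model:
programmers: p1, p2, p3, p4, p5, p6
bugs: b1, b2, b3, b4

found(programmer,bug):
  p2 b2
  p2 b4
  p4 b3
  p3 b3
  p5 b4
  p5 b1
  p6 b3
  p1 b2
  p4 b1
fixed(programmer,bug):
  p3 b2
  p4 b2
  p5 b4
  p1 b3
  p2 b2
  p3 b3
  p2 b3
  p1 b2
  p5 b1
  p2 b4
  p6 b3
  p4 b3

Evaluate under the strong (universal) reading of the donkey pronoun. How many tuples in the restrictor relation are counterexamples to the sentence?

"it" takes "a bug" as antecedent — a donkey pronoun bound across the clause boundary.
Strong reading: for every (p,b) with found(p,b), fixed(p,b).
Restrictor pairs: (p1,b2) ✓  (p2,b2) ✓  (p2,b4) ✓  (p3,b3) ✓  (p4,b1) ✗  (p4,b3) ✓  (p5,b1) ✓  (p5,b4) ✓  (p6,b3) ✓
Counterexamples (restrictor pairs failing the scope): 1.

1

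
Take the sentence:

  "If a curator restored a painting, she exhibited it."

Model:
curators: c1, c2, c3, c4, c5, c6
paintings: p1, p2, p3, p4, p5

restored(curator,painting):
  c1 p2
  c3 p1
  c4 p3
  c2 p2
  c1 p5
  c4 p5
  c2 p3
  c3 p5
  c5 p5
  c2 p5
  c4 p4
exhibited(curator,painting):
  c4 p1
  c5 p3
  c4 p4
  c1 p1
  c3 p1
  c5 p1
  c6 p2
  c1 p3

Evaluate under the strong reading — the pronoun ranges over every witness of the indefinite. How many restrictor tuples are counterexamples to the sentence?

"it" takes "a painting" as antecedent — a donkey pronoun bound across the clause boundary.
Strong reading: for every (c,p) with restored(c,p), exhibited(c,p).
Restrictor pairs: (c1,p2) ✗  (c1,p5) ✗  (c2,p2) ✗  (c2,p3) ✗  (c2,p5) ✗  (c3,p1) ✓  (c3,p5) ✗  (c4,p3) ✗  (c4,p4) ✓  (c4,p5) ✗  (c5,p5) ✗
Counterexamples (restrictor pairs failing the scope): 9.

9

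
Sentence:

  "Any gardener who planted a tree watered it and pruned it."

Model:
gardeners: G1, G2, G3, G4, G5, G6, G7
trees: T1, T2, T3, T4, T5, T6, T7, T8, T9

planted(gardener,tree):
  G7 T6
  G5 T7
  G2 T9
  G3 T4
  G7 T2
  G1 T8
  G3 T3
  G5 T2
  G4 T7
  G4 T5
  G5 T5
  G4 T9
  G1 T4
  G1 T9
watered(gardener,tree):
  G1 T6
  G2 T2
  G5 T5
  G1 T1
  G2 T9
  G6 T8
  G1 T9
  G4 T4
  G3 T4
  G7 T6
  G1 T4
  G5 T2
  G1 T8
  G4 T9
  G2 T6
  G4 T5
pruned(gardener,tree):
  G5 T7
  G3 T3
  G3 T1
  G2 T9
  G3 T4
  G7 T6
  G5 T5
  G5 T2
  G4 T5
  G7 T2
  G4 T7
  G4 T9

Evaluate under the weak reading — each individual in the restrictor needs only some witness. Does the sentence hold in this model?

"it" takes "a tree" as antecedent — a donkey pronoun bound across the clause boundary.
Weak reading: every gardener g with some planted-tree has at least one planted-tree t such that watered(g,t) ∧ pruned(g,t).
Per gardener: G1:✗  G2:✓  G3:✓  G4:✓  G5:✓  G7:✓
G1 has no witness among its planted-trees.

False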